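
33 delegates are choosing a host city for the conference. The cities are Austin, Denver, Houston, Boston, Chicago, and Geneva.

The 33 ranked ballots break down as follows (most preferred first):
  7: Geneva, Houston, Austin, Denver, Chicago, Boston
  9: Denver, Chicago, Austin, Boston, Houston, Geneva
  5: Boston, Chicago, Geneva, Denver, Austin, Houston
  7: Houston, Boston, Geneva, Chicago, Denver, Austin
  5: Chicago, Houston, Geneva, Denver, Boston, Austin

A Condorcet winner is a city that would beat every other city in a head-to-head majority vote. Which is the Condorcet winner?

Chicago vs Austin: 26–7
Chicago vs Denver: 17–16
Chicago vs Houston: 19–14
Chicago vs Boston: 21–12
Chicago vs Geneva: 19–14
Chicago beats every other city.

Chicago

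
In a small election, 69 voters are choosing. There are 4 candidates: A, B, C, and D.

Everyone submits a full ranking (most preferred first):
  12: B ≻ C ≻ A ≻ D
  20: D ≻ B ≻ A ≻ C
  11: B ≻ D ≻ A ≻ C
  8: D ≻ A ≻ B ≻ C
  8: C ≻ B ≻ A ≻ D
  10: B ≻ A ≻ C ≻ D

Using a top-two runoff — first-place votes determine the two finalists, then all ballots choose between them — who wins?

B

Round 1 first-place votes: A 0, B 33, C 8, D 28. B and D advance.
Runoff: B is ranked above D on 41 ballots, D above B on 28.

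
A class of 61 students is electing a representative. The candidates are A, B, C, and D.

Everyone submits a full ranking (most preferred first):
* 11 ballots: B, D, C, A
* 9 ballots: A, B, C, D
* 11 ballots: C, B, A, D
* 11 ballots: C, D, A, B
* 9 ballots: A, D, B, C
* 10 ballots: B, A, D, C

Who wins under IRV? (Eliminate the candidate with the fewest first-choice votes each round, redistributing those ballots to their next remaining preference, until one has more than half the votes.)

Round 1: A 18, B 21, C 22, D 0. D eliminated.
Round 2: A 18, B 21, C 22. A eliminated.
Round 3: B 39, C 22. B has a majority (≥31).

B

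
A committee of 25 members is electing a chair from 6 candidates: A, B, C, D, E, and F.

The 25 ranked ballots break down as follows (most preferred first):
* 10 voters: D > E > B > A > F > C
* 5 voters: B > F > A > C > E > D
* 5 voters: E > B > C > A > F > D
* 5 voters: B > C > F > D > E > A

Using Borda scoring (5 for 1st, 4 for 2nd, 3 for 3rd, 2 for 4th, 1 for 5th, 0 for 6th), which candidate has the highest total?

B

A: 10×2 + 5×3 + 5×2 + 5×0 = 45
B: 10×3 + 5×5 + 5×4 + 5×5 = 100
C: 10×0 + 5×2 + 5×3 + 5×4 = 45
D: 10×5 + 5×0 + 5×0 + 5×2 = 60
E: 10×4 + 5×1 + 5×5 + 5×1 = 75
F: 10×1 + 5×4 + 5×1 + 5×3 = 50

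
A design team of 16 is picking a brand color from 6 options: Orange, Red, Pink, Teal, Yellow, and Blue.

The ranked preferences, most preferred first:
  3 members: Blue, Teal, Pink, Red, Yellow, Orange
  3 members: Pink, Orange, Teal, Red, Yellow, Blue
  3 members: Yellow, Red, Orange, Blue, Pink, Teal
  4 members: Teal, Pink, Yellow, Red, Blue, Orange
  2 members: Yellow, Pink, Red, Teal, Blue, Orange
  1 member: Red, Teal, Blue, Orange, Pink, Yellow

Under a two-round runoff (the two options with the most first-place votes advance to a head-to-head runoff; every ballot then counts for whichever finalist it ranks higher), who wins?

Round 1 first-place votes: Orange 0, Red 1, Pink 3, Teal 4, Yellow 5, Blue 3. Yellow and Teal advance.
Runoff: Yellow is ranked above Teal on 5 ballots, Teal above Yellow on 11.

Teal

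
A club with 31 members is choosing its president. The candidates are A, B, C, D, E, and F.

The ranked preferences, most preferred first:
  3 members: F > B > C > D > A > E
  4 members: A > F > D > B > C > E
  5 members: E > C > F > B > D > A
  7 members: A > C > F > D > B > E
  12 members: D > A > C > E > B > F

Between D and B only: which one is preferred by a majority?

D is ranked above B on 23 ballots; B above D on 8.

D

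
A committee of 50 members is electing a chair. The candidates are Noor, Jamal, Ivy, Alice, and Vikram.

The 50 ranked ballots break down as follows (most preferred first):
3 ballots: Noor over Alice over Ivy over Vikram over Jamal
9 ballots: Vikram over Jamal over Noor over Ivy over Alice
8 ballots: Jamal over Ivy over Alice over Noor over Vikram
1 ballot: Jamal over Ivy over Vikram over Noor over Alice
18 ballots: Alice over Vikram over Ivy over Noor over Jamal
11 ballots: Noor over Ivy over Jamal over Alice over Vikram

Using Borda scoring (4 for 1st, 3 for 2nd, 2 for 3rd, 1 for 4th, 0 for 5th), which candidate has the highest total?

Noor: 3×4 + 9×2 + 8×1 + 1×1 + 18×1 + 11×4 = 101
Jamal: 3×0 + 9×3 + 8×4 + 1×4 + 18×0 + 11×2 = 85
Ivy: 3×2 + 9×1 + 8×3 + 1×3 + 18×2 + 11×3 = 111
Alice: 3×3 + 9×0 + 8×2 + 1×0 + 18×4 + 11×1 = 108
Vikram: 3×1 + 9×4 + 8×0 + 1×2 + 18×3 + 11×0 = 95

Ivy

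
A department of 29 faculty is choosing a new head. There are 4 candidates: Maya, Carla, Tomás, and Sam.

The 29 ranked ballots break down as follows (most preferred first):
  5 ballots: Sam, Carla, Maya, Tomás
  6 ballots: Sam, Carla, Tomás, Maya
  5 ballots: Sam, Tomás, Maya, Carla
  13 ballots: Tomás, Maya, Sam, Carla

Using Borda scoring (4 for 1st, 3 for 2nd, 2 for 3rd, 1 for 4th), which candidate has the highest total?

Sam

Maya: 5×2 + 6×1 + 5×2 + 13×3 = 65
Carla: 5×3 + 6×3 + 5×1 + 13×1 = 51
Tomás: 5×1 + 6×2 + 5×3 + 13×4 = 84
Sam: 5×4 + 6×4 + 5×4 + 13×2 = 90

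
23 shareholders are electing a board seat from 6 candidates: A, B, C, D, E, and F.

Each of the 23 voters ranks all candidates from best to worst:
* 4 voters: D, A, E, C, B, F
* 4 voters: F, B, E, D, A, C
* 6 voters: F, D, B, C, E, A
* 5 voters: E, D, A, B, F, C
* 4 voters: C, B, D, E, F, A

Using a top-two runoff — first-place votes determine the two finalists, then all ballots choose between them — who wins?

E

Round 1 first-place votes: A 0, B 0, C 4, D 4, E 5, F 10. F and E advance.
Runoff: F is ranked above E on 10 ballots, E above F on 13.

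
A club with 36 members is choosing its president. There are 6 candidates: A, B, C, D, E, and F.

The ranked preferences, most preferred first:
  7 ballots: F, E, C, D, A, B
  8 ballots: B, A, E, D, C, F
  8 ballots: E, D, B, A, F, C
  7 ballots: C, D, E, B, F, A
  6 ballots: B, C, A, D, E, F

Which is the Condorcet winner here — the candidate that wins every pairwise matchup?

E vs A: 22–14
E vs B: 22–14
E vs C: 23–13
E vs D: 23–13
E vs F: 29–7
E beats every other candidate.

E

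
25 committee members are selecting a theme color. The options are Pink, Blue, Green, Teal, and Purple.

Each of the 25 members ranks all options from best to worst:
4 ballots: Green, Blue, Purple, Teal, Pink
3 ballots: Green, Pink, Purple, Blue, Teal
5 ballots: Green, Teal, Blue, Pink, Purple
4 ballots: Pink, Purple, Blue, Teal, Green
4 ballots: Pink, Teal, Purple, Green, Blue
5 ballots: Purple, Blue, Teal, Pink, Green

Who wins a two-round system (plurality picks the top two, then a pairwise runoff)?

Pink

Round 1 first-place votes: Pink 8, Blue 0, Green 12, Teal 0, Purple 5. Green and Pink advance.
Runoff: Green is ranked above Pink on 12 ballots, Pink above Green on 13.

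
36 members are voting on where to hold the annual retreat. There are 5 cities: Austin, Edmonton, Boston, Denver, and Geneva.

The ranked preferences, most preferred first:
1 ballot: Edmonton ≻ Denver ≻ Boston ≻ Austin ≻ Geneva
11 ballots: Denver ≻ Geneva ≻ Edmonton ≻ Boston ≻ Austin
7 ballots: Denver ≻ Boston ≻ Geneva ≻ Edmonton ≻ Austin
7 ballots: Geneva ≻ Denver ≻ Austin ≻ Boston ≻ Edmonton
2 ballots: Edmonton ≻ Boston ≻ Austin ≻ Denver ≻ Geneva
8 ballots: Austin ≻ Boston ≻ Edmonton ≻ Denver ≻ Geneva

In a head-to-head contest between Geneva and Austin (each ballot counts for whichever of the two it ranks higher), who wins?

Geneva

Geneva is ranked above Austin on 25 ballots; Austin above Geneva on 11.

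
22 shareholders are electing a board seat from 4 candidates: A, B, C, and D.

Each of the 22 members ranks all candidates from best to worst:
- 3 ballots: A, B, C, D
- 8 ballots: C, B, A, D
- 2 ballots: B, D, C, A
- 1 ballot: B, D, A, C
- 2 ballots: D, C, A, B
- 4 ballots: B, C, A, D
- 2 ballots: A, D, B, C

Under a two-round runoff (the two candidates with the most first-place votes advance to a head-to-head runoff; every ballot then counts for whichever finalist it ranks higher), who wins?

B

Round 1 first-place votes: A 5, B 7, C 8, D 2. C and B advance.
Runoff: C is ranked above B on 10 ballots, B above C on 12.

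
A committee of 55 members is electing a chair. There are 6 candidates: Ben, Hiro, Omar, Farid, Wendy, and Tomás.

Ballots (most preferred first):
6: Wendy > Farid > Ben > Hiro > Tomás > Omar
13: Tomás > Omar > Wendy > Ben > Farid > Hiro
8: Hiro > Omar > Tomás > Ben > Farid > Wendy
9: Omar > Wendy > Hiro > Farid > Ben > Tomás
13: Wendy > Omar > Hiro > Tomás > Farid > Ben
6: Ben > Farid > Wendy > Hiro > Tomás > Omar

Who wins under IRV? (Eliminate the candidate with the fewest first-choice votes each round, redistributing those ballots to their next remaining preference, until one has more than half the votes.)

Omar

Round 1: Ben 6, Hiro 8, Omar 9, Farid 0, Wendy 19, Tomás 13. Farid eliminated.
Round 2: Ben 6, Hiro 8, Omar 9, Wendy 19, Tomás 13. Ben eliminated.
Round 3: Hiro 8, Omar 9, Wendy 25, Tomás 13. Hiro eliminated.
Round 4: Omar 17, Wendy 25, Tomás 13. Tomás eliminated.
Round 5: Omar 30, Wendy 25. Omar has a majority (≥28).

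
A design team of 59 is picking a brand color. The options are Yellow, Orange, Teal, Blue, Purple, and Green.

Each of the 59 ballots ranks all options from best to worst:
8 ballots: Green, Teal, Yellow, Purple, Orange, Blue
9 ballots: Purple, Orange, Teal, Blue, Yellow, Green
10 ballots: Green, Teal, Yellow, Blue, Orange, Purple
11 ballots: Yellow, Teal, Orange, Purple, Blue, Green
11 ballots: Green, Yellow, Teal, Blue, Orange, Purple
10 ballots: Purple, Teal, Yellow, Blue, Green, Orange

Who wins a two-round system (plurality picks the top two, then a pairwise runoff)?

Purple

Round 1 first-place votes: Yellow 11, Orange 0, Teal 0, Blue 0, Purple 19, Green 29. Green and Purple advance.
Runoff: Green is ranked above Purple on 29 ballots, Purple above Green on 30.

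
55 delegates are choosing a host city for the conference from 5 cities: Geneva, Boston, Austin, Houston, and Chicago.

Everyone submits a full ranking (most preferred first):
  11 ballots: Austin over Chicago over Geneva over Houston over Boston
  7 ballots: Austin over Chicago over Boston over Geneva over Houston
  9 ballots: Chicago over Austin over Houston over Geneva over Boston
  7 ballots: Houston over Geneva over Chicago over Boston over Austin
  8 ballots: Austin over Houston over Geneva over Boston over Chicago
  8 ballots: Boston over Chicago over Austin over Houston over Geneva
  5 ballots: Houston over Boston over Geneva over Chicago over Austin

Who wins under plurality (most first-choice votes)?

First-place votes: Geneva 0, Boston 8, Austin 26, Houston 12, Chicago 9.

Austin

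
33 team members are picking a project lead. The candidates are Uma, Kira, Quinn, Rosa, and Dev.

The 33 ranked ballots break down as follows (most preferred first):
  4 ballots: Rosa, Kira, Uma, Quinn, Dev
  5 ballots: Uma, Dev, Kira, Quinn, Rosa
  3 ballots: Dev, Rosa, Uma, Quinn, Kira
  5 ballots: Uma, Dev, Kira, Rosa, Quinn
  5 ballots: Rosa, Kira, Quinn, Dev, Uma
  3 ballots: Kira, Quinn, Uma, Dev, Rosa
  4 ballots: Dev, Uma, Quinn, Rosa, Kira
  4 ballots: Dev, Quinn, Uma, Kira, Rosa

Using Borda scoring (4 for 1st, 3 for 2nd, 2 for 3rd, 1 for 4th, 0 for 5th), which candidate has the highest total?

Dev

Uma: 4×2 + 5×4 + 3×2 + 5×4 + 5×0 + 3×2 + 4×3 + 4×2 = 80
Kira: 4×3 + 5×2 + 3×0 + 5×2 + 5×3 + 3×4 + 4×0 + 4×1 = 63
Quinn: 4×1 + 5×1 + 3×1 + 5×0 + 5×2 + 3×3 + 4×2 + 4×3 = 51
Rosa: 4×4 + 5×0 + 3×3 + 5×1 + 5×4 + 3×0 + 4×1 + 4×0 = 54
Dev: 4×0 + 5×3 + 3×4 + 5×3 + 5×1 + 3×1 + 4×4 + 4×4 = 82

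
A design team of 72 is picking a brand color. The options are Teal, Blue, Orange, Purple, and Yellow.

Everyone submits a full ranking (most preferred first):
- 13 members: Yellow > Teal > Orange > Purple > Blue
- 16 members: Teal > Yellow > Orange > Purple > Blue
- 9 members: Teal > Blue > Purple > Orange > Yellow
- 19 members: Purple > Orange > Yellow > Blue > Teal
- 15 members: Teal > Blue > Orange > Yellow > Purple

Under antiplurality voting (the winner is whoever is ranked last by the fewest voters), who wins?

Orange

Last-place votes: Teal 19, Blue 29, Orange 0, Purple 15, Yellow 9.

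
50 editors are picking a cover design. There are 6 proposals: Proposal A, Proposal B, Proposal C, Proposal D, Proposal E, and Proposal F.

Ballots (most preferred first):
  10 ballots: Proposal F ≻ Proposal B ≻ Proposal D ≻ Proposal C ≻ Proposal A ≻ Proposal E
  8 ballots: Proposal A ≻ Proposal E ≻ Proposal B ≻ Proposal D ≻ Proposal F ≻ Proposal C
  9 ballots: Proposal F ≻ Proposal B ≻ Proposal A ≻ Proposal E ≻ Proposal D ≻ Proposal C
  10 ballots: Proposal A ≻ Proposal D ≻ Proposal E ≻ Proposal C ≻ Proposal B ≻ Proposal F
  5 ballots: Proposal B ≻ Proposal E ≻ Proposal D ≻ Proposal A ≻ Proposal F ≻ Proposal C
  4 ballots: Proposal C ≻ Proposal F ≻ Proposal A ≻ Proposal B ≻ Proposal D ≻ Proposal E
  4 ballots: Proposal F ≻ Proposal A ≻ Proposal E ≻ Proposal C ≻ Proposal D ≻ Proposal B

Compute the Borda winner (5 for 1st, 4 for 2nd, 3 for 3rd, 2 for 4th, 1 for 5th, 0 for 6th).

Proposal A

Proposal A: 10×1 + 8×5 + 9×3 + 10×5 + 5×2 + 4×3 + 4×4 = 165
Proposal B: 10×4 + 8×3 + 9×4 + 10×1 + 5×5 + 4×2 + 4×0 = 143
Proposal C: 10×2 + 8×0 + 9×0 + 10×2 + 5×0 + 4×5 + 4×2 = 68
Proposal D: 10×3 + 8×2 + 9×1 + 10×4 + 5×3 + 4×1 + 4×1 = 118
Proposal E: 10×0 + 8×4 + 9×2 + 10×3 + 5×4 + 4×0 + 4×3 = 112
Proposal F: 10×5 + 8×1 + 9×5 + 10×0 + 5×1 + 4×4 + 4×5 = 144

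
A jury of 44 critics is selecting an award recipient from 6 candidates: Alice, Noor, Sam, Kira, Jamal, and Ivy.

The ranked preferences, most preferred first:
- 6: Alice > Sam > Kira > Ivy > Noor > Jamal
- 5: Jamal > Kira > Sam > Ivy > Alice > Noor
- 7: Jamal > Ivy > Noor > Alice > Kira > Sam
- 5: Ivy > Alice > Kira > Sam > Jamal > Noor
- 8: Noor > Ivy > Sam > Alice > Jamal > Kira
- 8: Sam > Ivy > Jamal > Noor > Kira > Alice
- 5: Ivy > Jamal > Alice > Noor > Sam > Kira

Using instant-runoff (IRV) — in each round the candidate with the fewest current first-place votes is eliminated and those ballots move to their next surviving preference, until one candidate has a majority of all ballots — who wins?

Ivy

Round 1: Alice 6, Noor 8, Sam 8, Kira 0, Jamal 12, Ivy 10. Kira eliminated.
Round 2: Alice 6, Noor 8, Sam 8, Jamal 12, Ivy 10. Alice eliminated.
Round 3: Noor 8, Sam 14, Jamal 12, Ivy 10. Noor eliminated.
Round 4: Sam 14, Jamal 12, Ivy 18. Jamal eliminated.
Round 5: Sam 19, Ivy 25. Ivy has a majority (≥23).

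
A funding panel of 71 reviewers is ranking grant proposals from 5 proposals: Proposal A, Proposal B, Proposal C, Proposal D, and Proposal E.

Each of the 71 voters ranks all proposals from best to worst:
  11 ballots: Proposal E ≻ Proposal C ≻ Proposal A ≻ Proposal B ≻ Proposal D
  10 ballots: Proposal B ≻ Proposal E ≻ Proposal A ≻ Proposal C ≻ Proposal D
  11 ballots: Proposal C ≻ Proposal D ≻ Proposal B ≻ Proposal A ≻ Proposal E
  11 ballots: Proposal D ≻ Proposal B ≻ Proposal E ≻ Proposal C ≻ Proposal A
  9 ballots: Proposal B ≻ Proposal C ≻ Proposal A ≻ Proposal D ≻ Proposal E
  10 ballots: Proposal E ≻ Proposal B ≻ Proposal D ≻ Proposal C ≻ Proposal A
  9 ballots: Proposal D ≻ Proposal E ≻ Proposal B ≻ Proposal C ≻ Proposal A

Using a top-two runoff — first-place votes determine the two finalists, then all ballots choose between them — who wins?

Round 1 first-place votes: Proposal A 0, Proposal B 19, Proposal C 11, Proposal D 20, Proposal E 21. Proposal E and Proposal D advance.
Runoff: Proposal E is ranked above Proposal D on 31 ballots, Proposal D above Proposal E on 40.

Proposal D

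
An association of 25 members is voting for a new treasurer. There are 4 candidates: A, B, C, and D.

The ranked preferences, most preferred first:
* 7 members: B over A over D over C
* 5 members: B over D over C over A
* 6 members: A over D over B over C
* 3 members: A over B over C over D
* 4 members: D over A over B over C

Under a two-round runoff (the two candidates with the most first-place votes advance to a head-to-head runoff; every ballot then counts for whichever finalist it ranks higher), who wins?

A

Round 1 first-place votes: A 9, B 12, C 0, D 4. B and A advance.
Runoff: B is ranked above A on 12 ballots, A above B on 13.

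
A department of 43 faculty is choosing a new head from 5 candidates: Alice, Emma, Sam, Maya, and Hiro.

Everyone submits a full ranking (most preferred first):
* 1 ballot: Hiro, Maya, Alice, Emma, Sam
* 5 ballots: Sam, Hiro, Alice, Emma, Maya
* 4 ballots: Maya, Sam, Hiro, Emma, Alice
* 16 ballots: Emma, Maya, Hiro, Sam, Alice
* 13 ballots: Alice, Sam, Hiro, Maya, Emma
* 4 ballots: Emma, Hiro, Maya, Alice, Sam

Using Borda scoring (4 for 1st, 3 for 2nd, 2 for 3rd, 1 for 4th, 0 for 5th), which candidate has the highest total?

Hiro

Alice: 1×2 + 5×2 + 4×0 + 16×0 + 13×4 + 4×1 = 68
Emma: 1×1 + 5×1 + 4×1 + 16×4 + 13×0 + 4×4 = 90
Sam: 1×0 + 5×4 + 4×3 + 16×1 + 13×3 + 4×0 = 87
Maya: 1×3 + 5×0 + 4×4 + 16×3 + 13×1 + 4×2 = 88
Hiro: 1×4 + 5×3 + 4×2 + 16×2 + 13×2 + 4×3 = 97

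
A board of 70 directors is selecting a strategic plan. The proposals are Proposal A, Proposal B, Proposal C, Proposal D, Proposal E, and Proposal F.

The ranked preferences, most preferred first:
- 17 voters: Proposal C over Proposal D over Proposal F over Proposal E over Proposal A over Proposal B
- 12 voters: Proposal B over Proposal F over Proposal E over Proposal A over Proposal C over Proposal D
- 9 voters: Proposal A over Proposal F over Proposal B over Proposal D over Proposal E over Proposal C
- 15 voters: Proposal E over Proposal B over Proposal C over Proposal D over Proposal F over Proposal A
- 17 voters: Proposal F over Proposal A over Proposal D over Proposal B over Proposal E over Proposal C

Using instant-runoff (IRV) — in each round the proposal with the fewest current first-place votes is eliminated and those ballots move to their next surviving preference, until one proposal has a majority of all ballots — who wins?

Proposal F

Round 1: Proposal A 9, Proposal B 12, Proposal C 17, Proposal D 0, Proposal E 15, Proposal F 17. Proposal D eliminated.
Round 2: Proposal A 9, Proposal B 12, Proposal C 17, Proposal E 15, Proposal F 17. Proposal A eliminated.
Round 3: Proposal B 12, Proposal C 17, Proposal E 15, Proposal F 26. Proposal B eliminated.
Round 4: Proposal C 17, Proposal E 15, Proposal F 38. Proposal F has a majority (≥36).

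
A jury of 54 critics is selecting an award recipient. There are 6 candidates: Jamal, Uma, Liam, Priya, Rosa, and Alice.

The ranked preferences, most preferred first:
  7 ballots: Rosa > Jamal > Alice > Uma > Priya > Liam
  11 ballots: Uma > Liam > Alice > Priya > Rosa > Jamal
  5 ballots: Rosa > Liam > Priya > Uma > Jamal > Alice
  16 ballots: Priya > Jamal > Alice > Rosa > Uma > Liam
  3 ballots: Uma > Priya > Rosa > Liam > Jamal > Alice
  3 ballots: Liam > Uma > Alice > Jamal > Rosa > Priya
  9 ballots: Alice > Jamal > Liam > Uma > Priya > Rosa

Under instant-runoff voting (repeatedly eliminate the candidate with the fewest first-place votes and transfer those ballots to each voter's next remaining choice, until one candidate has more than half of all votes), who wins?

Uma

Round 1: Jamal 0, Uma 14, Liam 3, Priya 16, Rosa 12, Alice 9. Jamal eliminated.
Round 2: Uma 14, Liam 3, Priya 16, Rosa 12, Alice 9. Liam eliminated.
Round 3: Uma 17, Priya 16, Rosa 12, Alice 9. Alice eliminated.
Round 4: Uma 26, Priya 16, Rosa 12. Rosa eliminated.
Round 5: Uma 33, Priya 21. Uma has a majority (≥28).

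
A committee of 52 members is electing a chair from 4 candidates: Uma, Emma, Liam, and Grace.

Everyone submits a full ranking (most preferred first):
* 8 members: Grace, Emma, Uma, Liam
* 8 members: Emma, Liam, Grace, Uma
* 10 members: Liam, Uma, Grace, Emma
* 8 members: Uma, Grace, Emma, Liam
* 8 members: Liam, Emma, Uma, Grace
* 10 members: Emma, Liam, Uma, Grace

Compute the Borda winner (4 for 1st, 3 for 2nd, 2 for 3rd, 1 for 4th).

Emma

Uma: 8×2 + 8×1 + 10×3 + 8×4 + 8×2 + 10×2 = 122
Emma: 8×3 + 8×4 + 10×1 + 8×2 + 8×3 + 10×4 = 146
Liam: 8×1 + 8×3 + 10×4 + 8×1 + 8×4 + 10×3 = 142
Grace: 8×4 + 8×2 + 10×2 + 8×3 + 8×1 + 10×1 = 110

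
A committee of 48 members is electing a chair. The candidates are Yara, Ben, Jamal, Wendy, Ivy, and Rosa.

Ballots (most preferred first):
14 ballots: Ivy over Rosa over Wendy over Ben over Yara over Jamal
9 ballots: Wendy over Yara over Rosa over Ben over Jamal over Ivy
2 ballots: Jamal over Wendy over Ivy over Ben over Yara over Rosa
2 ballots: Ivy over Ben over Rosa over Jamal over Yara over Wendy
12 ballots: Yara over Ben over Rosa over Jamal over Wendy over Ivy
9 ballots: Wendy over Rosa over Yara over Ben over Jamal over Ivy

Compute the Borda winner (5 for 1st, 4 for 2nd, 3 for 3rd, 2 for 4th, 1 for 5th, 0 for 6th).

Rosa

Yara: 14×1 + 9×4 + 2×1 + 2×1 + 12×5 + 9×3 = 141
Ben: 14×2 + 9×2 + 2×2 + 2×4 + 12×4 + 9×2 = 124
Jamal: 14×0 + 9×1 + 2×5 + 2×2 + 12×2 + 9×1 = 56
Wendy: 14×3 + 9×5 + 2×4 + 2×0 + 12×1 + 9×5 = 152
Ivy: 14×5 + 9×0 + 2×3 + 2×5 + 12×0 + 9×0 = 86
Rosa: 14×4 + 9×3 + 2×0 + 2×3 + 12×3 + 9×4 = 161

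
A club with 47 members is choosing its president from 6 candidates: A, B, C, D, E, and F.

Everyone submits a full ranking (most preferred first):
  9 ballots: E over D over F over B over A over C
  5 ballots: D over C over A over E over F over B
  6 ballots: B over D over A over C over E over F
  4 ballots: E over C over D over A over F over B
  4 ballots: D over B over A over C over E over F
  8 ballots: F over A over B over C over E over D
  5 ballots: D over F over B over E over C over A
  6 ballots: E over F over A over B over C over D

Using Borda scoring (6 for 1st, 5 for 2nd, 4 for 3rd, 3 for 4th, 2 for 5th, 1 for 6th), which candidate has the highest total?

A: 9×2 + 5×4 + 6×4 + 4×3 + 4×4 + 8×5 + 5×1 + 6×4 = 159
B: 9×3 + 5×1 + 6×6 + 4×1 + 4×5 + 8×4 + 5×4 + 6×3 = 162
C: 9×1 + 5×5 + 6×3 + 4×5 + 4×3 + 8×3 + 5×2 + 6×2 = 130
D: 9×5 + 5×6 + 6×5 + 4×4 + 4×6 + 8×1 + 5×6 + 6×1 = 189
E: 9×6 + 5×3 + 6×2 + 4×6 + 4×2 + 8×2 + 5×3 + 6×6 = 180
F: 9×4 + 5×2 + 6×1 + 4×2 + 4×1 + 8×6 + 5×5 + 6×5 = 167

D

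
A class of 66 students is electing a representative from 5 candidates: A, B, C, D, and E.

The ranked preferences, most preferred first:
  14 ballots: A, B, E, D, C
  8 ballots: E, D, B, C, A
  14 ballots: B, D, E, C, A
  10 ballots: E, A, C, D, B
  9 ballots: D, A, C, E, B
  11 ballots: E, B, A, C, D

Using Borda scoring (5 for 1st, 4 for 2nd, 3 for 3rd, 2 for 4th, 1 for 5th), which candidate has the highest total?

E

A: 14×5 + 8×1 + 14×1 + 10×4 + 9×4 + 11×3 = 201
B: 14×4 + 8×3 + 14×5 + 10×1 + 9×1 + 11×4 = 213
C: 14×1 + 8×2 + 14×2 + 10×3 + 9×3 + 11×2 = 137
D: 14×2 + 8×4 + 14×4 + 10×2 + 9×5 + 11×1 = 192
E: 14×3 + 8×5 + 14×3 + 10×5 + 9×2 + 11×5 = 247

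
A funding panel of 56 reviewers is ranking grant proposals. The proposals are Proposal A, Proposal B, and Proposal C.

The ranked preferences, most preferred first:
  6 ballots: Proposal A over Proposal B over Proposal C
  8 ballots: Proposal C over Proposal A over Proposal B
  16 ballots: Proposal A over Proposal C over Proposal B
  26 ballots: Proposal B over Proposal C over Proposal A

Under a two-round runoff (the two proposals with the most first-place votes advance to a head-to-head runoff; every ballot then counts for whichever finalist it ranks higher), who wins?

Proposal A

Round 1 first-place votes: Proposal A 22, Proposal B 26, Proposal C 8. Proposal B and Proposal A advance.
Runoff: Proposal B is ranked above Proposal A on 26 ballots, Proposal A above Proposal B on 30.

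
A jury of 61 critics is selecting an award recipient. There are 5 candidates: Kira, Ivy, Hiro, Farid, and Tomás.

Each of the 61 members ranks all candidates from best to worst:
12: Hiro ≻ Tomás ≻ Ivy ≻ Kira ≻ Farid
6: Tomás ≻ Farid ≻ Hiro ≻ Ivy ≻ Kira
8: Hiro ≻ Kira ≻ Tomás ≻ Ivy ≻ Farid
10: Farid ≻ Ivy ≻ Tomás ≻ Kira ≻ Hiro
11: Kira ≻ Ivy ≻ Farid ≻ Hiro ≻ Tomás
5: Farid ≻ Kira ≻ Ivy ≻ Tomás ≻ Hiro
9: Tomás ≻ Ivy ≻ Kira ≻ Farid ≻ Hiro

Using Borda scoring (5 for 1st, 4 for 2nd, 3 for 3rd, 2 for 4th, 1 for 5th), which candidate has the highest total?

Kira: 12×2 + 6×1 + 8×4 + 10×2 + 11×5 + 5×4 + 9×3 = 184
Ivy: 12×3 + 6×2 + 8×2 + 10×4 + 11×4 + 5×3 + 9×4 = 199
Hiro: 12×5 + 6×3 + 8×5 + 10×1 + 11×2 + 5×1 + 9×1 = 164
Farid: 12×1 + 6×4 + 8×1 + 10×5 + 11×3 + 5×5 + 9×2 = 170
Tomás: 12×4 + 6×5 + 8×3 + 10×3 + 11×1 + 5×2 + 9×5 = 198

Ivy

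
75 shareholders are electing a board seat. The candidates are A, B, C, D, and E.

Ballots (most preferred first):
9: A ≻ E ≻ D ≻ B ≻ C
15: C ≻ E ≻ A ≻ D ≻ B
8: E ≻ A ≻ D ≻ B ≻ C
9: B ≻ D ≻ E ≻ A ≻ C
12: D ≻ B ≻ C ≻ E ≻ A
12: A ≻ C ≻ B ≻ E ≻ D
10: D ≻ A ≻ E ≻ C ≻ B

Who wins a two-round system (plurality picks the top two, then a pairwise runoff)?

A

Round 1 first-place votes: A 21, B 9, C 15, D 22, E 8. D and A advance.
Runoff: D is ranked above A on 31 ballots, A above D on 44.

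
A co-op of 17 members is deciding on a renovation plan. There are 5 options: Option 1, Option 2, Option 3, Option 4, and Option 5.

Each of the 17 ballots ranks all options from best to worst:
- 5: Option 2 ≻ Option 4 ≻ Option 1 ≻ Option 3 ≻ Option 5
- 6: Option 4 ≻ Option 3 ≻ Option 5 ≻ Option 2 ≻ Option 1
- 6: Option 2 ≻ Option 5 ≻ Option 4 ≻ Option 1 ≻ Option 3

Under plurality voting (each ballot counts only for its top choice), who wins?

Option 2

First-place votes: Option 1 0, Option 2 11, Option 3 0, Option 4 6, Option 5 0.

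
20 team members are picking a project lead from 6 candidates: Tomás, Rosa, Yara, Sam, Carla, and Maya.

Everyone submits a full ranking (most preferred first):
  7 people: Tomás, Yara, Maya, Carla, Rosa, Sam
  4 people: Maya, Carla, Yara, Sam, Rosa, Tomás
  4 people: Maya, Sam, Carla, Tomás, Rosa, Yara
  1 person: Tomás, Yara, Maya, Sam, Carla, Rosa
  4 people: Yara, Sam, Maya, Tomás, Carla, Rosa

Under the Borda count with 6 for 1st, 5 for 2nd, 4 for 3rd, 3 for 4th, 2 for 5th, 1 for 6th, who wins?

Maya

Tomás: 7×6 + 4×1 + 4×3 + 1×6 + 4×3 = 76
Rosa: 7×2 + 4×2 + 4×2 + 1×1 + 4×1 = 35
Yara: 7×5 + 4×4 + 4×1 + 1×5 + 4×6 = 84
Sam: 7×1 + 4×3 + 4×5 + 1×3 + 4×5 = 62
Carla: 7×3 + 4×5 + 4×4 + 1×2 + 4×2 = 67
Maya: 7×4 + 4×6 + 4×6 + 1×4 + 4×4 = 96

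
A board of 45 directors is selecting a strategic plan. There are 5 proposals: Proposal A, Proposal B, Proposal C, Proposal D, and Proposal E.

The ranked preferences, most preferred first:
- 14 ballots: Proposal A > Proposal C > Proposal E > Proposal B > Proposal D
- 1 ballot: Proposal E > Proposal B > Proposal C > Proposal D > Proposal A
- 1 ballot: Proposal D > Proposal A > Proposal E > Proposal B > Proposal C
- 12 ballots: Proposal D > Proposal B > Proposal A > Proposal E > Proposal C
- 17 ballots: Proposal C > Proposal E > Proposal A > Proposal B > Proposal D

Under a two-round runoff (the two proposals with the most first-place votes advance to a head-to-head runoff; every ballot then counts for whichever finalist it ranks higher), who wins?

Round 1 first-place votes: Proposal A 14, Proposal B 0, Proposal C 17, Proposal D 13, Proposal E 1. Proposal C and Proposal A advance.
Runoff: Proposal C is ranked above Proposal A on 18 ballots, Proposal A above Proposal C on 27.

Proposal A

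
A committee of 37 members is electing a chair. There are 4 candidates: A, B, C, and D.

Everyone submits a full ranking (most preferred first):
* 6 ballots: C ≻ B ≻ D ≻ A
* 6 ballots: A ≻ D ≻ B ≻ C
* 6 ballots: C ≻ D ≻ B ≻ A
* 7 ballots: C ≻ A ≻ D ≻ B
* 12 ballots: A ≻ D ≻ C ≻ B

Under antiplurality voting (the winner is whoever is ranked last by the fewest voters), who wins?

Last-place votes: A 12, B 19, C 6, D 0.

D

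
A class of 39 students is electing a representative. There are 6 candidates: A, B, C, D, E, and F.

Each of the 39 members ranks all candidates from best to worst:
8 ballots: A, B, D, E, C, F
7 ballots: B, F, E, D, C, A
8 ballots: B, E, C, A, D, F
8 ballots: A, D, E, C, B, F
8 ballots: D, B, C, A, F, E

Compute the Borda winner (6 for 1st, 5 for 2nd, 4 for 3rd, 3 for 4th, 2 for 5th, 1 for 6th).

B

A: 8×6 + 7×1 + 8×3 + 8×6 + 8×3 = 151
B: 8×5 + 7×6 + 8×6 + 8×2 + 8×5 = 186
C: 8×2 + 7×2 + 8×4 + 8×3 + 8×4 = 118
D: 8×4 + 7×3 + 8×2 + 8×5 + 8×6 = 157
E: 8×3 + 7×4 + 8×5 + 8×4 + 8×1 = 132
F: 8×1 + 7×5 + 8×1 + 8×1 + 8×2 = 75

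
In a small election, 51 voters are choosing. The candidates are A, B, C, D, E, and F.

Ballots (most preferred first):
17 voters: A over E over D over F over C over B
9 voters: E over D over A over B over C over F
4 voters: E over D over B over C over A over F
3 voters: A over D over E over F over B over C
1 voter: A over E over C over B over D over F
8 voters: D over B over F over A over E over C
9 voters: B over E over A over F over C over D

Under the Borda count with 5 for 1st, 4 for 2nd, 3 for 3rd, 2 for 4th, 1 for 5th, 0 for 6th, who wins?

E

A: 17×5 + 9×3 + 4×1 + 3×5 + 1×5 + 8×2 + 9×3 = 179
B: 17×0 + 9×2 + 4×3 + 3×1 + 1×2 + 8×4 + 9×5 = 112
C: 17×1 + 9×1 + 4×2 + 3×0 + 1×3 + 8×0 + 9×1 = 46
D: 17×3 + 9×4 + 4×4 + 3×4 + 1×1 + 8×5 + 9×0 = 156
E: 17×4 + 9×5 + 4×5 + 3×3 + 1×4 + 8×1 + 9×4 = 190
F: 17×2 + 9×0 + 4×0 + 3×2 + 1×0 + 8×3 + 9×2 = 82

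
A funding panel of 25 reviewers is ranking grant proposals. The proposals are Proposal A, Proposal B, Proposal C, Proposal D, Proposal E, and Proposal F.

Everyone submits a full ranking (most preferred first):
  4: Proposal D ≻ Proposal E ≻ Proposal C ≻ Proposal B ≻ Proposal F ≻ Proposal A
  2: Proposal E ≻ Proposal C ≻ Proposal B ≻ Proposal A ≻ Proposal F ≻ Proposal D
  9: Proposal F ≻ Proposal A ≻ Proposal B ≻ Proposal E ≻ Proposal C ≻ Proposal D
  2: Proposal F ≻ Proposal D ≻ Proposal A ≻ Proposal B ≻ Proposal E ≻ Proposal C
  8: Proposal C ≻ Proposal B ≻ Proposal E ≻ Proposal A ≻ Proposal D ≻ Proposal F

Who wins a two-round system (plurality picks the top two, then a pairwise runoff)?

Round 1 first-place votes: Proposal A 0, Proposal B 0, Proposal C 8, Proposal D 4, Proposal E 2, Proposal F 11. Proposal F and Proposal C advance.
Runoff: Proposal F is ranked above Proposal C on 11 ballots, Proposal C above Proposal F on 14.

Proposal C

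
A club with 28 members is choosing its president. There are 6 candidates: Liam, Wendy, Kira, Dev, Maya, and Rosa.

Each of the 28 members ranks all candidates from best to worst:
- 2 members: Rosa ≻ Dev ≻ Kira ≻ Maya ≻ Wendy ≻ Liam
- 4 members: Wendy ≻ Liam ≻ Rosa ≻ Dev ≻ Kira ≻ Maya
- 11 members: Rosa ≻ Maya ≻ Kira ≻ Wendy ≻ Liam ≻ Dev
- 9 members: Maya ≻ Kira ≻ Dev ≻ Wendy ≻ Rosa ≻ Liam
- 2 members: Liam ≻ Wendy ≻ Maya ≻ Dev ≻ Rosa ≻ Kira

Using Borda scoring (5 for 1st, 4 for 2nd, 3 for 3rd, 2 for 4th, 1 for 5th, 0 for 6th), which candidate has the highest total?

Maya

Liam: 2×0 + 4×4 + 11×1 + 9×0 + 2×5 = 37
Wendy: 2×1 + 4×5 + 11×2 + 9×2 + 2×4 = 70
Kira: 2×3 + 4×1 + 11×3 + 9×4 + 2×0 = 79
Dev: 2×4 + 4×2 + 11×0 + 9×3 + 2×2 = 47
Maya: 2×2 + 4×0 + 11×4 + 9×5 + 2×3 = 99
Rosa: 2×5 + 4×3 + 11×5 + 9×1 + 2×1 = 88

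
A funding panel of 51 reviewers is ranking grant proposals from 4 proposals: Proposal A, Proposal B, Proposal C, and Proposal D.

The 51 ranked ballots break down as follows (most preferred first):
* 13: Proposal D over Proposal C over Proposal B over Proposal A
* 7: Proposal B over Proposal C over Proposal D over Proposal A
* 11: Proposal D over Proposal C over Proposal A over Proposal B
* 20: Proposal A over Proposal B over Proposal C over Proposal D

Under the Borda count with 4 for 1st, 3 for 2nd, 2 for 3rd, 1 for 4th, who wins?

Proposal C

Proposal A: 13×1 + 7×1 + 11×2 + 20×4 = 122
Proposal B: 13×2 + 7×4 + 11×1 + 20×3 = 125
Proposal C: 13×3 + 7×3 + 11×3 + 20×2 = 133
Proposal D: 13×4 + 7×2 + 11×4 + 20×1 = 130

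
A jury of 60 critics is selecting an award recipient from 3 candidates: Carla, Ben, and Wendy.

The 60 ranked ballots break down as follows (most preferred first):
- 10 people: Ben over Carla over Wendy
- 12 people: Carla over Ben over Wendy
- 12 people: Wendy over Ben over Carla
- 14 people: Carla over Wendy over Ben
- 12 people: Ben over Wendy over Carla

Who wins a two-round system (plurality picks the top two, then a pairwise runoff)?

Round 1 first-place votes: Carla 26, Ben 22, Wendy 12. Carla and Ben advance.
Runoff: Carla is ranked above Ben on 26 ballots, Ben above Carla on 34.

Ben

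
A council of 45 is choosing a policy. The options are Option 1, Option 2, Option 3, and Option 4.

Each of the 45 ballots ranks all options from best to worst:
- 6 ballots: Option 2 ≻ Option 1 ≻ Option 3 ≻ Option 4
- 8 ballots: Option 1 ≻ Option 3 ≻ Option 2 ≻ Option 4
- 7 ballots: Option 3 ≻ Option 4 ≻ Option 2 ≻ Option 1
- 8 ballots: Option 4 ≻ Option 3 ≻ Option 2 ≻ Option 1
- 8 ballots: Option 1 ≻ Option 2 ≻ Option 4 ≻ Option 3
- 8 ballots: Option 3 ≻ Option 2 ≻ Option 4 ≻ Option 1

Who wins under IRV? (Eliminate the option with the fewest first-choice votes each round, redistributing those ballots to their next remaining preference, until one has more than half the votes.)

Round 1: Option 1 16, Option 2 6, Option 3 15, Option 4 8. Option 2 eliminated.
Round 2: Option 1 22, Option 3 15, Option 4 8. Option 4 eliminated.
Round 3: Option 1 22, Option 3 23. Option 3 has a majority (≥23).

Option 3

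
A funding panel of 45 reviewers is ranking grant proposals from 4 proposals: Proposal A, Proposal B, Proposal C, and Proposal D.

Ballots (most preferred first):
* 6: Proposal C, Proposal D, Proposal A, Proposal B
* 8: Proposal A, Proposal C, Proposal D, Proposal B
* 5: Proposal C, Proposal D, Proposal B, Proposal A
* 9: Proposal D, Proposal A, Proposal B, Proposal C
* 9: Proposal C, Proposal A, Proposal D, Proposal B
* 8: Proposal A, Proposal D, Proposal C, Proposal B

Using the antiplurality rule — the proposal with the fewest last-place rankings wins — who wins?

Proposal D

Last-place votes: Proposal A 5, Proposal B 31, Proposal C 9, Proposal D 0.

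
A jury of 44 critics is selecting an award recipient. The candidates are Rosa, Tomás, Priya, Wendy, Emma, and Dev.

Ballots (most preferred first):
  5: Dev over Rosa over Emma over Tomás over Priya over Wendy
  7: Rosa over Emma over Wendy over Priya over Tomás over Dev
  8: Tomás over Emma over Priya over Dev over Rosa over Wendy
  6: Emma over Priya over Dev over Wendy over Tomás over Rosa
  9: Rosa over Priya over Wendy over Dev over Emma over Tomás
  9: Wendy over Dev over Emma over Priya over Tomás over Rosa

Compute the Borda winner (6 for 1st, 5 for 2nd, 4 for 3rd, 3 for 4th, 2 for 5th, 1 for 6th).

Emma

Rosa: 5×5 + 7×6 + 8×2 + 6×1 + 9×6 + 9×1 = 152
Tomás: 5×3 + 7×2 + 8×6 + 6×2 + 9×1 + 9×2 = 116
Priya: 5×2 + 7×3 + 8×4 + 6×5 + 9×5 + 9×3 = 165
Wendy: 5×1 + 7×4 + 8×1 + 6×3 + 9×4 + 9×6 = 149
Emma: 5×4 + 7×5 + 8×5 + 6×6 + 9×2 + 9×4 = 185
Dev: 5×6 + 7×1 + 8×3 + 6×4 + 9×3 + 9×5 = 157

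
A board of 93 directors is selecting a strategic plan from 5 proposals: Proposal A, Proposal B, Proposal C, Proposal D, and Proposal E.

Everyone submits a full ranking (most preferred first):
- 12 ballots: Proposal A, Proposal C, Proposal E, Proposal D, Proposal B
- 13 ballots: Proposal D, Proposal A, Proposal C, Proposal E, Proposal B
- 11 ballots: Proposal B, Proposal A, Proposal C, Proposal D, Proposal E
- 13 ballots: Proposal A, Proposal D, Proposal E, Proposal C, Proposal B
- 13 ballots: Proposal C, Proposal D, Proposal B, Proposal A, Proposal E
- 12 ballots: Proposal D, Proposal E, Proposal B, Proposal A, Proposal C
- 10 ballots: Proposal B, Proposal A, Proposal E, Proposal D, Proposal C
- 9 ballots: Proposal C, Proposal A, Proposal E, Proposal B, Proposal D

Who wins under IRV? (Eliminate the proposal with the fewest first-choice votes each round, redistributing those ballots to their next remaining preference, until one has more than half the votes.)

Proposal A

Round 1: Proposal A 25, Proposal B 21, Proposal C 22, Proposal D 25, Proposal E 0. Proposal E eliminated.
Round 2: Proposal A 25, Proposal B 21, Proposal C 22, Proposal D 25. Proposal B eliminated.
Round 3: Proposal A 46, Proposal C 22, Proposal D 25. Proposal C eliminated.
Round 4: Proposal A 55, Proposal D 38. Proposal A has a majority (≥47).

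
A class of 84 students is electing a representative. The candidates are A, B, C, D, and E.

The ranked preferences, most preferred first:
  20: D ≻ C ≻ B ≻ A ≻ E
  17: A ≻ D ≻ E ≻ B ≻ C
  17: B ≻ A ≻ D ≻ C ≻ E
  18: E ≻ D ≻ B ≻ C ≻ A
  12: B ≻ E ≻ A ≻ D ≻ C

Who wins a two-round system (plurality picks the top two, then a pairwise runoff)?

D

Round 1 first-place votes: A 17, B 29, C 0, D 20, E 18. B and D advance.
Runoff: B is ranked above D on 29 ballots, D above B on 55.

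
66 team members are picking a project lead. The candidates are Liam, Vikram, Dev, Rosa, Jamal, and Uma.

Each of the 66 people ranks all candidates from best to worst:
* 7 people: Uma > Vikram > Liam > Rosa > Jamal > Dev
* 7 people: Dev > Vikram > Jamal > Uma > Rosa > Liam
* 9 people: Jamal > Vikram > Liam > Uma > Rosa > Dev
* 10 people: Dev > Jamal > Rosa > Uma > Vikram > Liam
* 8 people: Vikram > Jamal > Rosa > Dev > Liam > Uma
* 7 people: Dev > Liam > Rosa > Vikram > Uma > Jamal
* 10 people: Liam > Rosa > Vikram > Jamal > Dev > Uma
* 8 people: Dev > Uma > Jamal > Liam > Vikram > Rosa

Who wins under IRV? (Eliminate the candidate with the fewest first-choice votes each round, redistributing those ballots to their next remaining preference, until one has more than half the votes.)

Round 1: Liam 10, Vikram 8, Dev 32, Rosa 0, Jamal 9, Uma 7. Rosa eliminated.
Round 2: Liam 10, Vikram 8, Dev 32, Jamal 9, Uma 7. Uma eliminated.
Round 3: Liam 10, Vikram 15, Dev 32, Jamal 9. Jamal eliminated.
Round 4: Liam 10, Vikram 24, Dev 32. Liam eliminated.
Round 5: Vikram 34, Dev 32. Vikram has a majority (≥34).

Vikram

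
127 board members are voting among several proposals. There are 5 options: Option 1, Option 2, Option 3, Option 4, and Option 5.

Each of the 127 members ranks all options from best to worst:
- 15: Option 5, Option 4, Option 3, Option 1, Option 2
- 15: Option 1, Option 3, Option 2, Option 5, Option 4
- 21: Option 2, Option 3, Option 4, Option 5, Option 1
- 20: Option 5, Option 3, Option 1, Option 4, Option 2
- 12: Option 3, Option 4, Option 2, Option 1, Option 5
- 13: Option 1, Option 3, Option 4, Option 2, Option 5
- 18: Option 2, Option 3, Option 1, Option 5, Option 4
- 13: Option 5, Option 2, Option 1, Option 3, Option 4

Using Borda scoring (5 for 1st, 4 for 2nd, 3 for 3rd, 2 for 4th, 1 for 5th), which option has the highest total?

Option 1: 15×2 + 15×5 + 21×1 + 20×3 + 12×2 + 13×5 + 18×3 + 13×3 = 368
Option 2: 15×1 + 15×3 + 21×5 + 20×1 + 12×3 + 13×2 + 18×5 + 13×4 = 389
Option 3: 15×3 + 15×4 + 21×4 + 20×4 + 12×5 + 13×4 + 18×4 + 13×2 = 479
Option 4: 15×4 + 15×1 + 21×3 + 20×2 + 12×4 + 13×3 + 18×1 + 13×1 = 296
Option 5: 15×5 + 15×2 + 21×2 + 20×5 + 12×1 + 13×1 + 18×2 + 13×5 = 373

Option 3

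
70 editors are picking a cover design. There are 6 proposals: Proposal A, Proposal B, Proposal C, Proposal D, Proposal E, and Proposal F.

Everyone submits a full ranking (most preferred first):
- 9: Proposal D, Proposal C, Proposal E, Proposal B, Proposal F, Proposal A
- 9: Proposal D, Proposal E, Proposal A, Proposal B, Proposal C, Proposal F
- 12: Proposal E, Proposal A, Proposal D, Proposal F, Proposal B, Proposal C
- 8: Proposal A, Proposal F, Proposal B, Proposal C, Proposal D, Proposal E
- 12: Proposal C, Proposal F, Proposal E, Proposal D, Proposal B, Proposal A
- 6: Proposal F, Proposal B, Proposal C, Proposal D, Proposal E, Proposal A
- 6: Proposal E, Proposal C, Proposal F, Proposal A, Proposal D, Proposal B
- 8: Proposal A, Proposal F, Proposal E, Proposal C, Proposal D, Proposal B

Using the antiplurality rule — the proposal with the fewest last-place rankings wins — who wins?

Last-place votes: Proposal A 27, Proposal B 14, Proposal C 12, Proposal D 0, Proposal E 8, Proposal F 9.

Proposal D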